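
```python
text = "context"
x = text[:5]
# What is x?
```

text has length 7. The slice text[:5] selects indices [0, 1, 2, 3, 4] (0->'c', 1->'o', 2->'n', 3->'t', 4->'e'), giving 'conte'.

'conte'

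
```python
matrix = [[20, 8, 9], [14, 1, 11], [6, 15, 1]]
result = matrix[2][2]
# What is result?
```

matrix[2] = [6, 15, 1]. Taking column 2 of that row yields 1.

1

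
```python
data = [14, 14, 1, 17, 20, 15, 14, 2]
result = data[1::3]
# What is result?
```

data has length 8. The slice data[1::3] selects indices [1, 4, 7] (1->14, 4->20, 7->2), giving [14, 20, 2].

[14, 20, 2]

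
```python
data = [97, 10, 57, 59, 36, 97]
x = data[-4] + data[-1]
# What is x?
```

data has length 6. Negative index -4 maps to positive index 6 + (-4) = 2. data[2] = 57.
data has length 6. Negative index -1 maps to positive index 6 + (-1) = 5. data[5] = 97.
Sum: 57 + 97 = 154.

154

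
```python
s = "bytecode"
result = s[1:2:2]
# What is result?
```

s has length 8. The slice s[1:2:2] selects indices [1] (1->'y'), giving 'y'.

'y'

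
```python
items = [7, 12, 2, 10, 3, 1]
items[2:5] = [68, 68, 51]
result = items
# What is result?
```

items starts as [7, 12, 2, 10, 3, 1] (length 6). The slice items[2:5] covers indices [2, 3, 4] with values [2, 10, 3]. Replacing that slice with [68, 68, 51] (same length) produces [7, 12, 68, 68, 51, 1].

[7, 12, 68, 68, 51, 1]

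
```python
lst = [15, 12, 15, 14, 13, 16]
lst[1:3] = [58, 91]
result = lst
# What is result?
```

lst starts as [15, 12, 15, 14, 13, 16] (length 6). The slice lst[1:3] covers indices [1, 2] with values [12, 15]. Replacing that slice with [58, 91] (same length) produces [15, 58, 91, 14, 13, 16].

[15, 58, 91, 14, 13, 16]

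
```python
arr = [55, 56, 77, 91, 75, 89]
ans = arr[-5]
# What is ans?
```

arr has length 6. Negative index -5 maps to positive index 6 + (-5) = 1. arr[1] = 56.

56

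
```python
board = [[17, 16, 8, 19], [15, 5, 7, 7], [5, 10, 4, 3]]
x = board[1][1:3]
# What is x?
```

board[1] = [15, 5, 7, 7]. board[1] has length 4. The slice board[1][1:3] selects indices [1, 2] (1->5, 2->7), giving [5, 7].

[5, 7]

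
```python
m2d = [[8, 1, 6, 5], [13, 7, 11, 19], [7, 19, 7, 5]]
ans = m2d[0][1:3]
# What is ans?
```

m2d[0] = [8, 1, 6, 5]. m2d[0] has length 4. The slice m2d[0][1:3] selects indices [1, 2] (1->1, 2->6), giving [1, 6].

[1, 6]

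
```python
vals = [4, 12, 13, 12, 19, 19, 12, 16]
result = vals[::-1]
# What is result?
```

vals has length 8. The slice vals[::-1] selects indices [7, 6, 5, 4, 3, 2, 1, 0] (7->16, 6->12, 5->19, 4->19, 3->12, 2->13, 1->12, 0->4), giving [16, 12, 19, 19, 12, 13, 12, 4].

[16, 12, 19, 19, 12, 13, 12, 4]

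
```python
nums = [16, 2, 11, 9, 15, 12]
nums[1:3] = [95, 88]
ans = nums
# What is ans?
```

nums starts as [16, 2, 11, 9, 15, 12] (length 6). The slice nums[1:3] covers indices [1, 2] with values [2, 11]. Replacing that slice with [95, 88] (same length) produces [16, 95, 88, 9, 15, 12].

[16, 95, 88, 9, 15, 12]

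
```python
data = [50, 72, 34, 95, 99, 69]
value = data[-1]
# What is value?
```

data has length 6. Negative index -1 maps to positive index 6 + (-1) = 5. data[5] = 69.

69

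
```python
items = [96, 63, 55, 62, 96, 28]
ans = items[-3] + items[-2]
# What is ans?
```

items has length 6. Negative index -3 maps to positive index 6 + (-3) = 3. items[3] = 62.
items has length 6. Negative index -2 maps to positive index 6 + (-2) = 4. items[4] = 96.
Sum: 62 + 96 = 158.

158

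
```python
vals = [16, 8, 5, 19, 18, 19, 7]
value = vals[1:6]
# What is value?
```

vals has length 7. The slice vals[1:6] selects indices [1, 2, 3, 4, 5] (1->8, 2->5, 3->19, 4->18, 5->19), giving [8, 5, 19, 18, 19].

[8, 5, 19, 18, 19]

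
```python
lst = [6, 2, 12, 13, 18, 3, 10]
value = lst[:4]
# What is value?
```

lst has length 7. The slice lst[:4] selects indices [0, 1, 2, 3] (0->6, 1->2, 2->12, 3->13), giving [6, 2, 12, 13].

[6, 2, 12, 13]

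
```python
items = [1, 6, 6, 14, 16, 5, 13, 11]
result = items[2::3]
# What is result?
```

items has length 8. The slice items[2::3] selects indices [2, 5] (2->6, 5->5), giving [6, 5].

[6, 5]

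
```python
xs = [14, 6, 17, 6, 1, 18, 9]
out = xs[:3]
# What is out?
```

xs has length 7. The slice xs[:3] selects indices [0, 1, 2] (0->14, 1->6, 2->17), giving [14, 6, 17].

[14, 6, 17]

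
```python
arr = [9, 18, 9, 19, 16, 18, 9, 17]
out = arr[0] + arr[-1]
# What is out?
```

arr has length 8. arr[0] = 9.
arr has length 8. Negative index -1 maps to positive index 8 + (-1) = 7. arr[7] = 17.
Sum: 9 + 17 = 26.

26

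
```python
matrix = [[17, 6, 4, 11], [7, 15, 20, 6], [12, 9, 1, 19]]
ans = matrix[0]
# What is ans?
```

matrix has 3 rows. Row 0 is [17, 6, 4, 11].

[17, 6, 4, 11]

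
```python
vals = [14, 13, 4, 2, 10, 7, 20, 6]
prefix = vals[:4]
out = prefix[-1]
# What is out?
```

vals has length 8. The slice vals[:4] selects indices [0, 1, 2, 3] (0->14, 1->13, 2->4, 3->2), giving [14, 13, 4, 2]. So prefix = [14, 13, 4, 2]. Then prefix[-1] = 2.

2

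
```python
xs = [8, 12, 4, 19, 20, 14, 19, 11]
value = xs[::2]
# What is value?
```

xs has length 8. The slice xs[::2] selects indices [0, 2, 4, 6] (0->8, 2->4, 4->20, 6->19), giving [8, 4, 20, 19].

[8, 4, 20, 19]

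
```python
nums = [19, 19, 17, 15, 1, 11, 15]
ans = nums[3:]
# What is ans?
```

nums has length 7. The slice nums[3:] selects indices [3, 4, 5, 6] (3->15, 4->1, 5->11, 6->15), giving [15, 1, 11, 15].

[15, 1, 11, 15]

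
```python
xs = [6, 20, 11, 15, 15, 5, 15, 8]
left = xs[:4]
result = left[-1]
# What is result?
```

xs has length 8. The slice xs[:4] selects indices [0, 1, 2, 3] (0->6, 1->20, 2->11, 3->15), giving [6, 20, 11, 15]. So left = [6, 20, 11, 15]. Then left[-1] = 15.

15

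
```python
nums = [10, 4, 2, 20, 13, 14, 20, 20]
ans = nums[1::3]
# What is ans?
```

nums has length 8. The slice nums[1::3] selects indices [1, 4, 7] (1->4, 4->13, 7->20), giving [4, 13, 20].

[4, 13, 20]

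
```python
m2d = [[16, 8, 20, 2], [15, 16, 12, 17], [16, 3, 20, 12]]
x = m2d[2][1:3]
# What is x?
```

m2d[2] = [16, 3, 20, 12]. m2d[2] has length 4. The slice m2d[2][1:3] selects indices [1, 2] (1->3, 2->20), giving [3, 20].

[3, 20]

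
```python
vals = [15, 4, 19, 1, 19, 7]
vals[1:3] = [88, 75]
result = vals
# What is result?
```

vals starts as [15, 4, 19, 1, 19, 7] (length 6). The slice vals[1:3] covers indices [1, 2] with values [4, 19]. Replacing that slice with [88, 75] (same length) produces [15, 88, 75, 1, 19, 7].

[15, 88, 75, 1, 19, 7]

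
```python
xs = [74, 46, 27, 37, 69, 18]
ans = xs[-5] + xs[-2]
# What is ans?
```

xs has length 6. Negative index -5 maps to positive index 6 + (-5) = 1. xs[1] = 46.
xs has length 6. Negative index -2 maps to positive index 6 + (-2) = 4. xs[4] = 69.
Sum: 46 + 69 = 115.

115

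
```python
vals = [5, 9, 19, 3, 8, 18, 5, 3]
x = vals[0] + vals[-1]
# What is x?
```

vals has length 8. vals[0] = 5.
vals has length 8. Negative index -1 maps to positive index 8 + (-1) = 7. vals[7] = 3.
Sum: 5 + 3 = 8.

8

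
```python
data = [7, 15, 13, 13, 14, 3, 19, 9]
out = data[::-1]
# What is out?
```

data has length 8. The slice data[::-1] selects indices [7, 6, 5, 4, 3, 2, 1, 0] (7->9, 6->19, 5->3, 4->14, 3->13, 2->13, 1->15, 0->7), giving [9, 19, 3, 14, 13, 13, 15, 7].

[9, 19, 3, 14, 13, 13, 15, 7]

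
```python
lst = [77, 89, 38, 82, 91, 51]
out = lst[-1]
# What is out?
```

lst has length 6. Negative index -1 maps to positive index 6 + (-1) = 5. lst[5] = 51.

51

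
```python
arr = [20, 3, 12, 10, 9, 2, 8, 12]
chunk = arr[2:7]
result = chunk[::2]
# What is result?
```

arr has length 8. The slice arr[2:7] selects indices [2, 3, 4, 5, 6] (2->12, 3->10, 4->9, 5->2, 6->8), giving [12, 10, 9, 2, 8]. So chunk = [12, 10, 9, 2, 8]. chunk has length 5. The slice chunk[::2] selects indices [0, 2, 4] (0->12, 2->9, 4->8), giving [12, 9, 8].

[12, 9, 8]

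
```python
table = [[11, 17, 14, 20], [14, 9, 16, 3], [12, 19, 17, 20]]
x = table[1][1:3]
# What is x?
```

table[1] = [14, 9, 16, 3]. table[1] has length 4. The slice table[1][1:3] selects indices [1, 2] (1->9, 2->16), giving [9, 16].

[9, 16]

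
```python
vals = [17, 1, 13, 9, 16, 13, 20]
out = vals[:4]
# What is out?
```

vals has length 7. The slice vals[:4] selects indices [0, 1, 2, 3] (0->17, 1->1, 2->13, 3->9), giving [17, 1, 13, 9].

[17, 1, 13, 9]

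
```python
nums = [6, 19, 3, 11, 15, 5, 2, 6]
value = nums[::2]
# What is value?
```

nums has length 8. The slice nums[::2] selects indices [0, 2, 4, 6] (0->6, 2->3, 4->15, 6->2), giving [6, 3, 15, 2].

[6, 3, 15, 2]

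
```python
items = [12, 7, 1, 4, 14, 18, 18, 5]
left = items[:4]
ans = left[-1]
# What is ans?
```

items has length 8. The slice items[:4] selects indices [0, 1, 2, 3] (0->12, 1->7, 2->1, 3->4), giving [12, 7, 1, 4]. So left = [12, 7, 1, 4]. Then left[-1] = 4.

4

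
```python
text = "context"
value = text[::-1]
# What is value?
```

text has length 7. The slice text[::-1] selects indices [6, 5, 4, 3, 2, 1, 0] (6->'t', 5->'x', 4->'e', 3->'t', 2->'n', 1->'o', 0->'c'), giving 'txetnoc'.

'txetnoc'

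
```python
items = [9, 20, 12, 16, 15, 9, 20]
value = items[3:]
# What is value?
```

items has length 7. The slice items[3:] selects indices [3, 4, 5, 6] (3->16, 4->15, 5->9, 6->20), giving [16, 15, 9, 20].

[16, 15, 9, 20]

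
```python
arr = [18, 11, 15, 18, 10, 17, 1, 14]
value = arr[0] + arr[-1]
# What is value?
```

arr has length 8. arr[0] = 18.
arr has length 8. Negative index -1 maps to positive index 8 + (-1) = 7. arr[7] = 14.
Sum: 18 + 14 = 32.

32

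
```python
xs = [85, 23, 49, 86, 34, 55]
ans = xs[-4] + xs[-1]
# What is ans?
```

xs has length 6. Negative index -4 maps to positive index 6 + (-4) = 2. xs[2] = 49.
xs has length 6. Negative index -1 maps to positive index 6 + (-1) = 5. xs[5] = 55.
Sum: 49 + 55 = 104.

104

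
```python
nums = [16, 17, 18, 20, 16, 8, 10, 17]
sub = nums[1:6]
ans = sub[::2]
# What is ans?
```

nums has length 8. The slice nums[1:6] selects indices [1, 2, 3, 4, 5] (1->17, 2->18, 3->20, 4->16, 5->8), giving [17, 18, 20, 16, 8]. So sub = [17, 18, 20, 16, 8]. sub has length 5. The slice sub[::2] selects indices [0, 2, 4] (0->17, 2->20, 4->8), giving [17, 20, 8].

[17, 20, 8]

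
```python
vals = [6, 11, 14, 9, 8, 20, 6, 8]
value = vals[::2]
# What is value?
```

vals has length 8. The slice vals[::2] selects indices [0, 2, 4, 6] (0->6, 2->14, 4->8, 6->6), giving [6, 14, 8, 6].

[6, 14, 8, 6]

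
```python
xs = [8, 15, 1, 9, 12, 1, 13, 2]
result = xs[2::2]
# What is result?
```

xs has length 8. The slice xs[2::2] selects indices [2, 4, 6] (2->1, 4->12, 6->13), giving [1, 12, 13].

[1, 12, 13]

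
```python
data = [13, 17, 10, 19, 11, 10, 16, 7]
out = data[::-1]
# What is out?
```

data has length 8. The slice data[::-1] selects indices [7, 6, 5, 4, 3, 2, 1, 0] (7->7, 6->16, 5->10, 4->11, 3->19, 2->10, 1->17, 0->13), giving [7, 16, 10, 11, 19, 10, 17, 13].

[7, 16, 10, 11, 19, 10, 17, 13]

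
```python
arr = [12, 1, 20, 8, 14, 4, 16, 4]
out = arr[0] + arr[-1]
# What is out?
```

arr has length 8. arr[0] = 12.
arr has length 8. Negative index -1 maps to positive index 8 + (-1) = 7. arr[7] = 4.
Sum: 12 + 4 = 16.

16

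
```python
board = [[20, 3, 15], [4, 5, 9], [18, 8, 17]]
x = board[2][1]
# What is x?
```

board[2] = [18, 8, 17]. Taking column 1 of that row yields 8.

8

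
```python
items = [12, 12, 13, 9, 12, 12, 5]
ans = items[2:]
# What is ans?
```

items has length 7. The slice items[2:] selects indices [2, 3, 4, 5, 6] (2->13, 3->9, 4->12, 5->12, 6->5), giving [13, 9, 12, 12, 5].

[13, 9, 12, 12, 5]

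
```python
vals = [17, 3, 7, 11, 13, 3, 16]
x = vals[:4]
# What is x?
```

vals has length 7. The slice vals[:4] selects indices [0, 1, 2, 3] (0->17, 1->3, 2->7, 3->11), giving [17, 3, 7, 11].

[17, 3, 7, 11]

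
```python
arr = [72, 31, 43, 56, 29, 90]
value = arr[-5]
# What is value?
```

arr has length 6. Negative index -5 maps to positive index 6 + (-5) = 1. arr[1] = 31.

31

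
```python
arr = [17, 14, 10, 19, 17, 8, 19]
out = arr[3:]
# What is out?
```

arr has length 7. The slice arr[3:] selects indices [3, 4, 5, 6] (3->19, 4->17, 5->8, 6->19), giving [19, 17, 8, 19].

[19, 17, 8, 19]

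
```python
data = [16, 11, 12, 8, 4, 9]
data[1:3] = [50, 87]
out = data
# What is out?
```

data starts as [16, 11, 12, 8, 4, 9] (length 6). The slice data[1:3] covers indices [1, 2] with values [11, 12]. Replacing that slice with [50, 87] (same length) produces [16, 50, 87, 8, 4, 9].

[16, 50, 87, 8, 4, 9]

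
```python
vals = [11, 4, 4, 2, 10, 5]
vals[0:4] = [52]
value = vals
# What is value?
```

vals starts as [11, 4, 4, 2, 10, 5] (length 6). The slice vals[0:4] covers indices [0, 1, 2, 3] with values [11, 4, 4, 2]. Replacing that slice with [52] (different length) produces [52, 10, 5].

[52, 10, 5]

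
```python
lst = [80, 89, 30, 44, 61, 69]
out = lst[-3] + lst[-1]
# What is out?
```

lst has length 6. Negative index -3 maps to positive index 6 + (-3) = 3. lst[3] = 44.
lst has length 6. Negative index -1 maps to positive index 6 + (-1) = 5. lst[5] = 69.
Sum: 44 + 69 = 113.

113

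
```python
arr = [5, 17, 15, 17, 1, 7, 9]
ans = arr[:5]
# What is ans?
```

arr has length 7. The slice arr[:5] selects indices [0, 1, 2, 3, 4] (0->5, 1->17, 2->15, 3->17, 4->1), giving [5, 17, 15, 17, 1].

[5, 17, 15, 17, 1]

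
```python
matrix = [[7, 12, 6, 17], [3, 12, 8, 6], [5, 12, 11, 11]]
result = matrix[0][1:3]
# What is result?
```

matrix[0] = [7, 12, 6, 17]. matrix[0] has length 4. The slice matrix[0][1:3] selects indices [1, 2] (1->12, 2->6), giving [12, 6].

[12, 6]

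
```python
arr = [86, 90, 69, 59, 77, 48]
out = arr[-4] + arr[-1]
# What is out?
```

arr has length 6. Negative index -4 maps to positive index 6 + (-4) = 2. arr[2] = 69.
arr has length 6. Negative index -1 maps to positive index 6 + (-1) = 5. arr[5] = 48.
Sum: 69 + 48 = 117.

117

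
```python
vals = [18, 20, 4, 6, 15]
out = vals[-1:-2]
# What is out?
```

vals has length 5. The slice vals[-1:-2] resolves to an empty index range, so the result is [].

[]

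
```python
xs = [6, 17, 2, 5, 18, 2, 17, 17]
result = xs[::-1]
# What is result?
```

xs has length 8. The slice xs[::-1] selects indices [7, 6, 5, 4, 3, 2, 1, 0] (7->17, 6->17, 5->2, 4->18, 3->5, 2->2, 1->17, 0->6), giving [17, 17, 2, 18, 5, 2, 17, 6].

[17, 17, 2, 18, 5, 2, 17, 6]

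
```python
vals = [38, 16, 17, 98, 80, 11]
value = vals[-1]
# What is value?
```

vals has length 6. Negative index -1 maps to positive index 6 + (-1) = 5. vals[5] = 11.

11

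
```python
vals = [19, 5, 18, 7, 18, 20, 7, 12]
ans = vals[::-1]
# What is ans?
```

vals has length 8. The slice vals[::-1] selects indices [7, 6, 5, 4, 3, 2, 1, 0] (7->12, 6->7, 5->20, 4->18, 3->7, 2->18, 1->5, 0->19), giving [12, 7, 20, 18, 7, 18, 5, 19].

[12, 7, 20, 18, 7, 18, 5, 19]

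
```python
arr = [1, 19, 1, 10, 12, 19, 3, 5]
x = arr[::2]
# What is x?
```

arr has length 8. The slice arr[::2] selects indices [0, 2, 4, 6] (0->1, 2->1, 4->12, 6->3), giving [1, 1, 12, 3].

[1, 1, 12, 3]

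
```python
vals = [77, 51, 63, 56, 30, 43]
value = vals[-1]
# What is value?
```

vals has length 6. Negative index -1 maps to positive index 6 + (-1) = 5. vals[5] = 43.

43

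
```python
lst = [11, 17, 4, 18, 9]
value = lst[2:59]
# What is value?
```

lst has length 5. The slice lst[2:59] selects indices [2, 3, 4] (2->4, 3->18, 4->9), giving [4, 18, 9].

[4, 18, 9]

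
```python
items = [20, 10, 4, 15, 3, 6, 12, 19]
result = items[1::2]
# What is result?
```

items has length 8. The slice items[1::2] selects indices [1, 3, 5, 7] (1->10, 3->15, 5->6, 7->19), giving [10, 15, 6, 19].

[10, 15, 6, 19]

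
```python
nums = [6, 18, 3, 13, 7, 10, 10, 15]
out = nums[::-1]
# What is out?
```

nums has length 8. The slice nums[::-1] selects indices [7, 6, 5, 4, 3, 2, 1, 0] (7->15, 6->10, 5->10, 4->7, 3->13, 2->3, 1->18, 0->6), giving [15, 10, 10, 7, 13, 3, 18, 6].

[15, 10, 10, 7, 13, 3, 18, 6]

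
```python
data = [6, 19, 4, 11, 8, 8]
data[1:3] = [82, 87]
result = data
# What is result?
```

data starts as [6, 19, 4, 11, 8, 8] (length 6). The slice data[1:3] covers indices [1, 2] with values [19, 4]. Replacing that slice with [82, 87] (same length) produces [6, 82, 87, 11, 8, 8].

[6, 82, 87, 11, 8, 8]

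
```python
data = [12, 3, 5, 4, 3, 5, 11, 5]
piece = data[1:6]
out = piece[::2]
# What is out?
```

data has length 8. The slice data[1:6] selects indices [1, 2, 3, 4, 5] (1->3, 2->5, 3->4, 4->3, 5->5), giving [3, 5, 4, 3, 5]. So piece = [3, 5, 4, 3, 5]. piece has length 5. The slice piece[::2] selects indices [0, 2, 4] (0->3, 2->4, 4->5), giving [3, 4, 5].

[3, 4, 5]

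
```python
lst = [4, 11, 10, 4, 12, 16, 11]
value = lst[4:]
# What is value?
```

lst has length 7. The slice lst[4:] selects indices [4, 5, 6] (4->12, 5->16, 6->11), giving [12, 16, 11].

[12, 16, 11]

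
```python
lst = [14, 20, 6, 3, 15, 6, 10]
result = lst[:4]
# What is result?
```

lst has length 7. The slice lst[:4] selects indices [0, 1, 2, 3] (0->14, 1->20, 2->6, 3->3), giving [14, 20, 6, 3].

[14, 20, 6, 3]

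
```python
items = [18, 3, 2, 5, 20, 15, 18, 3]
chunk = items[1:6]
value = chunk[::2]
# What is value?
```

items has length 8. The slice items[1:6] selects indices [1, 2, 3, 4, 5] (1->3, 2->2, 3->5, 4->20, 5->15), giving [3, 2, 5, 20, 15]. So chunk = [3, 2, 5, 20, 15]. chunk has length 5. The slice chunk[::2] selects indices [0, 2, 4] (0->3, 2->5, 4->15), giving [3, 5, 15].

[3, 5, 15]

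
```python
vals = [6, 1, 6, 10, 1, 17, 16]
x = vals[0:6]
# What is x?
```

vals has length 7. The slice vals[0:6] selects indices [0, 1, 2, 3, 4, 5] (0->6, 1->1, 2->6, 3->10, 4->1, 5->17), giving [6, 1, 6, 10, 1, 17].

[6, 1, 6, 10, 1, 17]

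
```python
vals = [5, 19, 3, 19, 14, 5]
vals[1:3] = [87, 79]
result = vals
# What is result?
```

vals starts as [5, 19, 3, 19, 14, 5] (length 6). The slice vals[1:3] covers indices [1, 2] with values [19, 3]. Replacing that slice with [87, 79] (same length) produces [5, 87, 79, 19, 14, 5].

[5, 87, 79, 19, 14, 5]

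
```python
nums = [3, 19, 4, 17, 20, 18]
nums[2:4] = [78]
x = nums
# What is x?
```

nums starts as [3, 19, 4, 17, 20, 18] (length 6). The slice nums[2:4] covers indices [2, 3] with values [4, 17]. Replacing that slice with [78] (different length) produces [3, 19, 78, 20, 18].

[3, 19, 78, 20, 18]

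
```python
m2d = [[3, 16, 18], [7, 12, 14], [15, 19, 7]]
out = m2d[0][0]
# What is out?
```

m2d[0] = [3, 16, 18]. Taking column 0 of that row yields 3.

3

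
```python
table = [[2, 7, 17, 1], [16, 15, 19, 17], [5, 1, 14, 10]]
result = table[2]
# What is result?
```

table has 3 rows. Row 2 is [5, 1, 14, 10].

[5, 1, 14, 10]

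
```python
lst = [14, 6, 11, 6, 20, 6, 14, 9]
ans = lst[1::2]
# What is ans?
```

lst has length 8. The slice lst[1::2] selects indices [1, 3, 5, 7] (1->6, 3->6, 5->6, 7->9), giving [6, 6, 6, 9].

[6, 6, 6, 9]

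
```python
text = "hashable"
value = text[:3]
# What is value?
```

text has length 8. The slice text[:3] selects indices [0, 1, 2] (0->'h', 1->'a', 2->'s'), giving 'has'.

'has'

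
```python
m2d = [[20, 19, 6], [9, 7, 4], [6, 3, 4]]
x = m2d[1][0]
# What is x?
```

m2d[1] = [9, 7, 4]. Taking column 0 of that row yields 9.

9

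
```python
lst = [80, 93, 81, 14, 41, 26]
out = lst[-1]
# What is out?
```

lst has length 6. Negative index -1 maps to positive index 6 + (-1) = 5. lst[5] = 26.

26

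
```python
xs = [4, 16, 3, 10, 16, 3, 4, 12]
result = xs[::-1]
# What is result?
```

xs has length 8. The slice xs[::-1] selects indices [7, 6, 5, 4, 3, 2, 1, 0] (7->12, 6->4, 5->3, 4->16, 3->10, 2->3, 1->16, 0->4), giving [12, 4, 3, 16, 10, 3, 16, 4].

[12, 4, 3, 16, 10, 3, 16, 4]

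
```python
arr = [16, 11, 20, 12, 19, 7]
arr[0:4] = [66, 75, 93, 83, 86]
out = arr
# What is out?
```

arr starts as [16, 11, 20, 12, 19, 7] (length 6). The slice arr[0:4] covers indices [0, 1, 2, 3] with values [16, 11, 20, 12]. Replacing that slice with [66, 75, 93, 83, 86] (different length) produces [66, 75, 93, 83, 86, 19, 7].

[66, 75, 93, 83, 86, 19, 7]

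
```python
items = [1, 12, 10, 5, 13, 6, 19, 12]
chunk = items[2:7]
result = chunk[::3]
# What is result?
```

items has length 8. The slice items[2:7] selects indices [2, 3, 4, 5, 6] (2->10, 3->5, 4->13, 5->6, 6->19), giving [10, 5, 13, 6, 19]. So chunk = [10, 5, 13, 6, 19]. chunk has length 5. The slice chunk[::3] selects indices [0, 3] (0->10, 3->6), giving [10, 6].

[10, 6]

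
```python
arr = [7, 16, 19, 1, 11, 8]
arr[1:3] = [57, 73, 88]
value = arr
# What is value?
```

arr starts as [7, 16, 19, 1, 11, 8] (length 6). The slice arr[1:3] covers indices [1, 2] with values [16, 19]. Replacing that slice with [57, 73, 88] (different length) produces [7, 57, 73, 88, 1, 11, 8].

[7, 57, 73, 88, 1, 11, 8]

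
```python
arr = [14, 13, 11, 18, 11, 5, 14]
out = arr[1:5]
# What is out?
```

arr has length 7. The slice arr[1:5] selects indices [1, 2, 3, 4] (1->13, 2->11, 3->18, 4->11), giving [13, 11, 18, 11].

[13, 11, 18, 11]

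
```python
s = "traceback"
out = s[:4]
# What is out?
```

s has length 9. The slice s[:4] selects indices [0, 1, 2, 3] (0->'t', 1->'r', 2->'a', 3->'c'), giving 'trac'.

'trac'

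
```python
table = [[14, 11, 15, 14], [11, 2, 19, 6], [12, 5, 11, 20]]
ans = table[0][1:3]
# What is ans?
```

table[0] = [14, 11, 15, 14]. table[0] has length 4. The slice table[0][1:3] selects indices [1, 2] (1->11, 2->15), giving [11, 15].

[11, 15]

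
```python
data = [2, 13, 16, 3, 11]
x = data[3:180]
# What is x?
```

data has length 5. The slice data[3:180] selects indices [3, 4] (3->3, 4->11), giving [3, 11].

[3, 11]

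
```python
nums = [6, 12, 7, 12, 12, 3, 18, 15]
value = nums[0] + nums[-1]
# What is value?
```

nums has length 8. nums[0] = 6.
nums has length 8. Negative index -1 maps to positive index 8 + (-1) = 7. nums[7] = 15.
Sum: 6 + 15 = 21.

21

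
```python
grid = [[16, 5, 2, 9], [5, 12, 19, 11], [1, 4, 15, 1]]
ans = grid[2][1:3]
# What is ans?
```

grid[2] = [1, 4, 15, 1]. grid[2] has length 4. The slice grid[2][1:3] selects indices [1, 2] (1->4, 2->15), giving [4, 15].

[4, 15]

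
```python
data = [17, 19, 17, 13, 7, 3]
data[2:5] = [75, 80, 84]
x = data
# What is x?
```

data starts as [17, 19, 17, 13, 7, 3] (length 6). The slice data[2:5] covers indices [2, 3, 4] with values [17, 13, 7]. Replacing that slice with [75, 80, 84] (same length) produces [17, 19, 75, 80, 84, 3].

[17, 19, 75, 80, 84, 3]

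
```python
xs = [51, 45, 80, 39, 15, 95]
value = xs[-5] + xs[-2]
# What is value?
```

xs has length 6. Negative index -5 maps to positive index 6 + (-5) = 1. xs[1] = 45.
xs has length 6. Negative index -2 maps to positive index 6 + (-2) = 4. xs[4] = 15.
Sum: 45 + 15 = 60.

60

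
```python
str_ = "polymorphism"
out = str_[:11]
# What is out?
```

str_ has length 12. The slice str_[:11] selects indices [0, 1, 2, 3, 4, 5, 6, 7, 8, 9, 10] (0->'p', 1->'o', 2->'l', 3->'y', 4->'m', 5->'o', 6->'r', 7->'p', 8->'h', 9->'i', 10->'s'), giving 'polymorphis'.

'polymorphis'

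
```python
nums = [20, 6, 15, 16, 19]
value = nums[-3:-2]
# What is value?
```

nums has length 5. The slice nums[-3:-2] selects indices [2] (2->15), giving [15].

[15]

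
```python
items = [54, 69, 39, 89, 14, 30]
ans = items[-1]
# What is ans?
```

items has length 6. Negative index -1 maps to positive index 6 + (-1) = 5. items[5] = 30.

30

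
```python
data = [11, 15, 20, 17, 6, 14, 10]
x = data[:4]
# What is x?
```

data has length 7. The slice data[:4] selects indices [0, 1, 2, 3] (0->11, 1->15, 2->20, 3->17), giving [11, 15, 20, 17].

[11, 15, 20, 17]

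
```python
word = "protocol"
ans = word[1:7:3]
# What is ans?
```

word has length 8. The slice word[1:7:3] selects indices [1, 4] (1->'r', 4->'o'), giving 'ro'.

'ro'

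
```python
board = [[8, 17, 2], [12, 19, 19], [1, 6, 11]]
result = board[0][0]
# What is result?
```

board[0] = [8, 17, 2]. Taking column 0 of that row yields 8.

8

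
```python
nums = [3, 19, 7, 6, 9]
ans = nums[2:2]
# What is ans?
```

nums has length 5. The slice nums[2:2] resolves to an empty index range, so the result is [].

[]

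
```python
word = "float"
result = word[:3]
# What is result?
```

word has length 5. The slice word[:3] selects indices [0, 1, 2] (0->'f', 1->'l', 2->'o'), giving 'flo'.

'flo'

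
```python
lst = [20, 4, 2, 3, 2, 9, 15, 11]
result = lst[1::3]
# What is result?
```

lst has length 8. The slice lst[1::3] selects indices [1, 4, 7] (1->4, 4->2, 7->11), giving [4, 2, 11].

[4, 2, 11]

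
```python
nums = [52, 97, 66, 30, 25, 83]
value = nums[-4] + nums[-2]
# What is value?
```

nums has length 6. Negative index -4 maps to positive index 6 + (-4) = 2. nums[2] = 66.
nums has length 6. Negative index -2 maps to positive index 6 + (-2) = 4. nums[4] = 25.
Sum: 66 + 25 = 91.

91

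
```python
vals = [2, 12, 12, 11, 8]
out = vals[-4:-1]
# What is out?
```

vals has length 5. The slice vals[-4:-1] selects indices [1, 2, 3] (1->12, 2->12, 3->11), giving [12, 12, 11].

[12, 12, 11]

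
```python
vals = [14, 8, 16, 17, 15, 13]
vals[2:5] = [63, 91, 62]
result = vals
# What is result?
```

vals starts as [14, 8, 16, 17, 15, 13] (length 6). The slice vals[2:5] covers indices [2, 3, 4] with values [16, 17, 15]. Replacing that slice with [63, 91, 62] (same length) produces [14, 8, 63, 91, 62, 13].

[14, 8, 63, 91, 62, 13]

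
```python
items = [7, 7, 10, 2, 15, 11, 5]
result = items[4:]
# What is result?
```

items has length 7. The slice items[4:] selects indices [4, 5, 6] (4->15, 5->11, 6->5), giving [15, 11, 5].

[15, 11, 5]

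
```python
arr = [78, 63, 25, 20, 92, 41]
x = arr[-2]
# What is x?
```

arr has length 6. Negative index -2 maps to positive index 6 + (-2) = 4. arr[4] = 92.

92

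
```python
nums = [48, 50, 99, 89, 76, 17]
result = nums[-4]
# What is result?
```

nums has length 6. Negative index -4 maps to positive index 6 + (-4) = 2. nums[2] = 99.

99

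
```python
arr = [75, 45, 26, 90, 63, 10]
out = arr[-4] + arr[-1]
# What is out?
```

arr has length 6. Negative index -4 maps to positive index 6 + (-4) = 2. arr[2] = 26.
arr has length 6. Negative index -1 maps to positive index 6 + (-1) = 5. arr[5] = 10.
Sum: 26 + 10 = 36.

36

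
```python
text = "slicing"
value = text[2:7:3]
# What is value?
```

text has length 7. The slice text[2:7:3] selects indices [2, 5] (2->'i', 5->'n'), giving 'in'.

'in'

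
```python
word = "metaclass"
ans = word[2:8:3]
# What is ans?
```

word has length 9. The slice word[2:8:3] selects indices [2, 5] (2->'t', 5->'l'), giving 'tl'.

'tl'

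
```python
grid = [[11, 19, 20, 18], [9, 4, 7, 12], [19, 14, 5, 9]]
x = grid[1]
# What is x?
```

grid has 3 rows. Row 1 is [9, 4, 7, 12].

[9, 4, 7, 12]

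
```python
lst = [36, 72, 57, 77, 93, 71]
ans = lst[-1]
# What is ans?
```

lst has length 6. Negative index -1 maps to positive index 6 + (-1) = 5. lst[5] = 71.

71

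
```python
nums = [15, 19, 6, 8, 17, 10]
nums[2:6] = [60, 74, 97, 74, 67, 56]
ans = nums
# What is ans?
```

nums starts as [15, 19, 6, 8, 17, 10] (length 6). The slice nums[2:6] covers indices [2, 3, 4, 5] with values [6, 8, 17, 10]. Replacing that slice with [60, 74, 97, 74, 67, 56] (different length) produces [15, 19, 60, 74, 97, 74, 67, 56].

[15, 19, 60, 74, 97, 74, 67, 56]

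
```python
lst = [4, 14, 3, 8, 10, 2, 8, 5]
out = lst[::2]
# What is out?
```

lst has length 8. The slice lst[::2] selects indices [0, 2, 4, 6] (0->4, 2->3, 4->10, 6->8), giving [4, 3, 10, 8].

[4, 3, 10, 8]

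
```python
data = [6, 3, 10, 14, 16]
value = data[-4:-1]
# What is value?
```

data has length 5. The slice data[-4:-1] selects indices [1, 2, 3] (1->3, 2->10, 3->14), giving [3, 10, 14].

[3, 10, 14]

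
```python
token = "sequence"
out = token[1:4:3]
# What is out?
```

token has length 8. The slice token[1:4:3] selects indices [1] (1->'e'), giving 'e'.

'e'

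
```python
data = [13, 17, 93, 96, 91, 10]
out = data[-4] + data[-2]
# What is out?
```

data has length 6. Negative index -4 maps to positive index 6 + (-4) = 2. data[2] = 93.
data has length 6. Negative index -2 maps to positive index 6 + (-2) = 4. data[4] = 91.
Sum: 93 + 91 = 184.

184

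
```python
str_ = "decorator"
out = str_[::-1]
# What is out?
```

str_ has length 9. The slice str_[::-1] selects indices [8, 7, 6, 5, 4, 3, 2, 1, 0] (8->'r', 7->'o', 6->'t', 5->'a', 4->'r', 3->'o', 2->'c', 1->'e', 0->'d'), giving 'rotaroced'.

'rotaroced'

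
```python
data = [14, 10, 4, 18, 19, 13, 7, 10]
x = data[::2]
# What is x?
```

data has length 8. The slice data[::2] selects indices [0, 2, 4, 6] (0->14, 2->4, 4->19, 6->7), giving [14, 4, 19, 7].

[14, 4, 19, 7]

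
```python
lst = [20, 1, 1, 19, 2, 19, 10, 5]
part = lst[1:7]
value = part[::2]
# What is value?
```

lst has length 8. The slice lst[1:7] selects indices [1, 2, 3, 4, 5, 6] (1->1, 2->1, 3->19, 4->2, 5->19, 6->10), giving [1, 1, 19, 2, 19, 10]. So part = [1, 1, 19, 2, 19, 10]. part has length 6. The slice part[::2] selects indices [0, 2, 4] (0->1, 2->19, 4->19), giving [1, 19, 19].

[1, 19, 19]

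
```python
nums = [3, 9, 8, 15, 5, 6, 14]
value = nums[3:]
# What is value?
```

nums has length 7. The slice nums[3:] selects indices [3, 4, 5, 6] (3->15, 4->5, 5->6, 6->14), giving [15, 5, 6, 14].

[15, 5, 6, 14]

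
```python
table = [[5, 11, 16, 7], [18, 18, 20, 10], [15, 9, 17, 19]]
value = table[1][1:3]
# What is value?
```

table[1] = [18, 18, 20, 10]. table[1] has length 4. The slice table[1][1:3] selects indices [1, 2] (1->18, 2->20), giving [18, 20].

[18, 20]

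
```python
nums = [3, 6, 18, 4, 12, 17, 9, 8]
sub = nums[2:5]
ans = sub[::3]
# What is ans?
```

nums has length 8. The slice nums[2:5] selects indices [2, 3, 4] (2->18, 3->4, 4->12), giving [18, 4, 12]. So sub = [18, 4, 12]. sub has length 3. The slice sub[::3] selects indices [0] (0->18), giving [18].

[18]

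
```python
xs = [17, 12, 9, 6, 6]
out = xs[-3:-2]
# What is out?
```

xs has length 5. The slice xs[-3:-2] selects indices [2] (2->9), giving [9].

[9]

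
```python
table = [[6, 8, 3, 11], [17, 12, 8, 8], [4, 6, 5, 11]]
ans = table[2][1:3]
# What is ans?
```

table[2] = [4, 6, 5, 11]. table[2] has length 4. The slice table[2][1:3] selects indices [1, 2] (1->6, 2->5), giving [6, 5].

[6, 5]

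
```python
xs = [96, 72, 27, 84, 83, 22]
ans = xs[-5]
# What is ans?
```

xs has length 6. Negative index -5 maps to positive index 6 + (-5) = 1. xs[1] = 72.

72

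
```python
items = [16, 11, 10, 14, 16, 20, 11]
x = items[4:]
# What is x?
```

items has length 7. The slice items[4:] selects indices [4, 5, 6] (4->16, 5->20, 6->11), giving [16, 20, 11].

[16, 20, 11]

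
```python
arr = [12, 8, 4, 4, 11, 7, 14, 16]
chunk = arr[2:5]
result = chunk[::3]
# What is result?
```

arr has length 8. The slice arr[2:5] selects indices [2, 3, 4] (2->4, 3->4, 4->11), giving [4, 4, 11]. So chunk = [4, 4, 11]. chunk has length 3. The slice chunk[::3] selects indices [0] (0->4), giving [4].

[4]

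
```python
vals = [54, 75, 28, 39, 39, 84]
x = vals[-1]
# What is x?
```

vals has length 6. Negative index -1 maps to positive index 6 + (-1) = 5. vals[5] = 84.

84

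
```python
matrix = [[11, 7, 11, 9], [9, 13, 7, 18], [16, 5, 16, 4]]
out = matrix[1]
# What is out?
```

matrix has 3 rows. Row 1 is [9, 13, 7, 18].

[9, 13, 7, 18]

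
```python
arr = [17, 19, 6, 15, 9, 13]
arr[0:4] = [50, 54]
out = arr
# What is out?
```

arr starts as [17, 19, 6, 15, 9, 13] (length 6). The slice arr[0:4] covers indices [0, 1, 2, 3] with values [17, 19, 6, 15]. Replacing that slice with [50, 54] (different length) produces [50, 54, 9, 13].

[50, 54, 9, 13]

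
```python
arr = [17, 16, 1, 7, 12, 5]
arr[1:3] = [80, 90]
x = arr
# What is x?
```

arr starts as [17, 16, 1, 7, 12, 5] (length 6). The slice arr[1:3] covers indices [1, 2] with values [16, 1]. Replacing that slice with [80, 90] (same length) produces [17, 80, 90, 7, 12, 5].

[17, 80, 90, 7, 12, 5]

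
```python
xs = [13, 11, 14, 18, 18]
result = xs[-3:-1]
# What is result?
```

xs has length 5. The slice xs[-3:-1] selects indices [2, 3] (2->14, 3->18), giving [14, 18].

[14, 18]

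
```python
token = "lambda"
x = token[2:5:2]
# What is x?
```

token has length 6. The slice token[2:5:2] selects indices [2, 4] (2->'m', 4->'d'), giving 'md'.

'md'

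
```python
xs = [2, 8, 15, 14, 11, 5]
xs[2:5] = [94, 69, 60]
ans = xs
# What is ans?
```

xs starts as [2, 8, 15, 14, 11, 5] (length 6). The slice xs[2:5] covers indices [2, 3, 4] with values [15, 14, 11]. Replacing that slice with [94, 69, 60] (same length) produces [2, 8, 94, 69, 60, 5].

[2, 8, 94, 69, 60, 5]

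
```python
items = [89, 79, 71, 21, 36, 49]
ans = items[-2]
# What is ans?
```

items has length 6. Negative index -2 maps to positive index 6 + (-2) = 4. items[4] = 36.

36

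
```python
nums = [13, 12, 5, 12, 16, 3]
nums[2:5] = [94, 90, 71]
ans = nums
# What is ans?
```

nums starts as [13, 12, 5, 12, 16, 3] (length 6). The slice nums[2:5] covers indices [2, 3, 4] with values [5, 12, 16]. Replacing that slice with [94, 90, 71] (same length) produces [13, 12, 94, 90, 71, 3].

[13, 12, 94, 90, 71, 3]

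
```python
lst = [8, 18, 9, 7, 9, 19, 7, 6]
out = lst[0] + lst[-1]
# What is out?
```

lst has length 8. lst[0] = 8.
lst has length 8. Negative index -1 maps to positive index 8 + (-1) = 7. lst[7] = 6.
Sum: 8 + 6 = 14.

14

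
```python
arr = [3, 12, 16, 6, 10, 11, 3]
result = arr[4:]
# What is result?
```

arr has length 7. The slice arr[4:] selects indices [4, 5, 6] (4->10, 5->11, 6->3), giving [10, 11, 3].

[10, 11, 3]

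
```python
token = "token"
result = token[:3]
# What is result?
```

token has length 5. The slice token[:3] selects indices [0, 1, 2] (0->'t', 1->'o', 2->'k'), giving 'tok'.

'tok'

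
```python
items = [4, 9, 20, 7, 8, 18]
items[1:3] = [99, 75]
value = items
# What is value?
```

items starts as [4, 9, 20, 7, 8, 18] (length 6). The slice items[1:3] covers indices [1, 2] with values [9, 20]. Replacing that slice with [99, 75] (same length) produces [4, 99, 75, 7, 8, 18].

[4, 99, 75, 7, 8, 18]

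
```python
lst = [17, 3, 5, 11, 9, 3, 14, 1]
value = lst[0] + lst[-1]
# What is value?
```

lst has length 8. lst[0] = 17.
lst has length 8. Negative index -1 maps to positive index 8 + (-1) = 7. lst[7] = 1.
Sum: 17 + 1 = 18.

18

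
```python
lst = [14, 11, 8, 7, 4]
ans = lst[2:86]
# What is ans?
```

lst has length 5. The slice lst[2:86] selects indices [2, 3, 4] (2->8, 3->7, 4->4), giving [8, 7, 4].

[8, 7, 4]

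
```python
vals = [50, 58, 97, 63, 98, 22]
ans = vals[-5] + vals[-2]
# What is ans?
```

vals has length 6. Negative index -5 maps to positive index 6 + (-5) = 1. vals[1] = 58.
vals has length 6. Negative index -2 maps to positive index 6 + (-2) = 4. vals[4] = 98.
Sum: 58 + 98 = 156.

156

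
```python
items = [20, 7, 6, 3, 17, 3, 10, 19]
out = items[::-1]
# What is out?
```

items has length 8. The slice items[::-1] selects indices [7, 6, 5, 4, 3, 2, 1, 0] (7->19, 6->10, 5->3, 4->17, 3->3, 2->6, 1->7, 0->20), giving [19, 10, 3, 17, 3, 6, 7, 20].

[19, 10, 3, 17, 3, 6, 7, 20]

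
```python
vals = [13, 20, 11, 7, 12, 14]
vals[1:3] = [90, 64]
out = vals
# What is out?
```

vals starts as [13, 20, 11, 7, 12, 14] (length 6). The slice vals[1:3] covers indices [1, 2] with values [20, 11]. Replacing that slice with [90, 64] (same length) produces [13, 90, 64, 7, 12, 14].

[13, 90, 64, 7, 12, 14]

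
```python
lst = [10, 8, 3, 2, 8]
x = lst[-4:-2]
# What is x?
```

lst has length 5. The slice lst[-4:-2] selects indices [1, 2] (1->8, 2->3), giving [8, 3].

[8, 3]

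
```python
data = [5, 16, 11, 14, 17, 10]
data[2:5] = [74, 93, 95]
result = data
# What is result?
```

data starts as [5, 16, 11, 14, 17, 10] (length 6). The slice data[2:5] covers indices [2, 3, 4] with values [11, 14, 17]. Replacing that slice with [74, 93, 95] (same length) produces [5, 16, 74, 93, 95, 10].

[5, 16, 74, 93, 95, 10]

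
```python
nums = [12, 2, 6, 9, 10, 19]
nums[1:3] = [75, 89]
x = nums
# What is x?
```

nums starts as [12, 2, 6, 9, 10, 19] (length 6). The slice nums[1:3] covers indices [1, 2] with values [2, 6]. Replacing that slice with [75, 89] (same length) produces [12, 75, 89, 9, 10, 19].

[12, 75, 89, 9, 10, 19]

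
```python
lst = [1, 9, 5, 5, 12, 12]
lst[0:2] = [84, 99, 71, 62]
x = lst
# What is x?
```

lst starts as [1, 9, 5, 5, 12, 12] (length 6). The slice lst[0:2] covers indices [0, 1] with values [1, 9]. Replacing that slice with [84, 99, 71, 62] (different length) produces [84, 99, 71, 62, 5, 5, 12, 12].

[84, 99, 71, 62, 5, 5, 12, 12]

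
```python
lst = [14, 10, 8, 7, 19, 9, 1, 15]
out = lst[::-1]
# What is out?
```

lst has length 8. The slice lst[::-1] selects indices [7, 6, 5, 4, 3, 2, 1, 0] (7->15, 6->1, 5->9, 4->19, 3->7, 2->8, 1->10, 0->14), giving [15, 1, 9, 19, 7, 8, 10, 14].

[15, 1, 9, 19, 7, 8, 10, 14]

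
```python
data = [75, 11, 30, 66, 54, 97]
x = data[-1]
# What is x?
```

data has length 6. Negative index -1 maps to positive index 6 + (-1) = 5. data[5] = 97.

97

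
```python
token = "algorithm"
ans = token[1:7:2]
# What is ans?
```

token has length 9. The slice token[1:7:2] selects indices [1, 3, 5] (1->'l', 3->'o', 5->'i'), giving 'loi'.

'loi'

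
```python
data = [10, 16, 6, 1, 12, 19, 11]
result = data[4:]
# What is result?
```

data has length 7. The slice data[4:] selects indices [4, 5, 6] (4->12, 5->19, 6->11), giving [12, 19, 11].

[12, 19, 11]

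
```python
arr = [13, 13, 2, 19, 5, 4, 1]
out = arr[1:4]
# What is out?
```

arr has length 7. The slice arr[1:4] selects indices [1, 2, 3] (1->13, 2->2, 3->19), giving [13, 2, 19].

[13, 2, 19]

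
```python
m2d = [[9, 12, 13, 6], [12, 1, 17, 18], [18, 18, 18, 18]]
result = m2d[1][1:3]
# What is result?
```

m2d[1] = [12, 1, 17, 18]. m2d[1] has length 4. The slice m2d[1][1:3] selects indices [1, 2] (1->1, 2->17), giving [1, 17].

[1, 17]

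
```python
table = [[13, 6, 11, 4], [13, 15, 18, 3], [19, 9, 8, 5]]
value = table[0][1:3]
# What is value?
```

table[0] = [13, 6, 11, 4]. table[0] has length 4. The slice table[0][1:3] selects indices [1, 2] (1->6, 2->11), giving [6, 11].

[6, 11]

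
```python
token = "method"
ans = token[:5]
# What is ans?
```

token has length 6. The slice token[:5] selects indices [0, 1, 2, 3, 4] (0->'m', 1->'e', 2->'t', 3->'h', 4->'o'), giving 'metho'.

'metho'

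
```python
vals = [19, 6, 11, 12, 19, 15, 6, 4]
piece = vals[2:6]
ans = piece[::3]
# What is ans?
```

vals has length 8. The slice vals[2:6] selects indices [2, 3, 4, 5] (2->11, 3->12, 4->19, 5->15), giving [11, 12, 19, 15]. So piece = [11, 12, 19, 15]. piece has length 4. The slice piece[::3] selects indices [0, 3] (0->11, 3->15), giving [11, 15].

[11, 15]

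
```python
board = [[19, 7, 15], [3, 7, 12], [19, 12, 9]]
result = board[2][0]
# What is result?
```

board[2] = [19, 12, 9]. Taking column 0 of that row yields 19.

19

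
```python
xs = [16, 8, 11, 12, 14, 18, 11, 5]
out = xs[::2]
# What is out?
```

xs has length 8. The slice xs[::2] selects indices [0, 2, 4, 6] (0->16, 2->11, 4->14, 6->11), giving [16, 11, 14, 11].

[16, 11, 14, 11]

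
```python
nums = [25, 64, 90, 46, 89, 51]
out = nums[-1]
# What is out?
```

nums has length 6. Negative index -1 maps to positive index 6 + (-1) = 5. nums[5] = 51.

51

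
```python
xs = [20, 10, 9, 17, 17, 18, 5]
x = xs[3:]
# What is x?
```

xs has length 7. The slice xs[3:] selects indices [3, 4, 5, 6] (3->17, 4->17, 5->18, 6->5), giving [17, 17, 18, 5].

[17, 17, 18, 5]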